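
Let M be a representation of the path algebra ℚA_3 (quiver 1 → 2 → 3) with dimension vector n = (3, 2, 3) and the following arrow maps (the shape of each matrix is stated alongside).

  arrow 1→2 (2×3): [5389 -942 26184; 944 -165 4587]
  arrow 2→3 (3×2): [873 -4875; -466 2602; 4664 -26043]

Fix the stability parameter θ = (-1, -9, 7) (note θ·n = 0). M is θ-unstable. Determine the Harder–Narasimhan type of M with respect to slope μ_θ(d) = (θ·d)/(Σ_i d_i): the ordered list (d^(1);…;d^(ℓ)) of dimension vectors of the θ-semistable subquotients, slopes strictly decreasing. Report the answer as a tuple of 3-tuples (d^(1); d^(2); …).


Interval decomposition of M: I[1,1], I[1,3]^2, I[3,3].
HN type (ℓ=3): μ^(1)=7; μ^(2)=-1; μ^(3)=-5

((0, 0, 3); (1, 0, 0); (2, 2, 0))


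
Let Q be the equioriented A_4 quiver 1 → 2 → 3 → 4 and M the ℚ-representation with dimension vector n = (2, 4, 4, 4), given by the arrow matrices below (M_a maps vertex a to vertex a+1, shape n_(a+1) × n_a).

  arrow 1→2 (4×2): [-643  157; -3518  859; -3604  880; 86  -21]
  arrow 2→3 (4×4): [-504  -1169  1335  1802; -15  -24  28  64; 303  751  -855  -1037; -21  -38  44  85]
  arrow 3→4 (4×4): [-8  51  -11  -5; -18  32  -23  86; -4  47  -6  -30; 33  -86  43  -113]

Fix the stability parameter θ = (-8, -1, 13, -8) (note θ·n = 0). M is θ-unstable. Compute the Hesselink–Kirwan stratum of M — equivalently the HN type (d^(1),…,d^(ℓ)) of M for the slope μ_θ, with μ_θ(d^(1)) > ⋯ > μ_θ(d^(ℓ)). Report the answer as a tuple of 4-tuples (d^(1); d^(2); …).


Barcode: M ≅ I[1,4]^2, I[2,2], I[2,4], I[3,4]. HN layers by μ_θ (3 steps, strictly decreasing):
  μ^(1)=5/2; μ^(2)=-1; μ^(3)=-8

((0, 0, 4, 4); (0, 4, 0, 0); (2, 0, 0, 0))


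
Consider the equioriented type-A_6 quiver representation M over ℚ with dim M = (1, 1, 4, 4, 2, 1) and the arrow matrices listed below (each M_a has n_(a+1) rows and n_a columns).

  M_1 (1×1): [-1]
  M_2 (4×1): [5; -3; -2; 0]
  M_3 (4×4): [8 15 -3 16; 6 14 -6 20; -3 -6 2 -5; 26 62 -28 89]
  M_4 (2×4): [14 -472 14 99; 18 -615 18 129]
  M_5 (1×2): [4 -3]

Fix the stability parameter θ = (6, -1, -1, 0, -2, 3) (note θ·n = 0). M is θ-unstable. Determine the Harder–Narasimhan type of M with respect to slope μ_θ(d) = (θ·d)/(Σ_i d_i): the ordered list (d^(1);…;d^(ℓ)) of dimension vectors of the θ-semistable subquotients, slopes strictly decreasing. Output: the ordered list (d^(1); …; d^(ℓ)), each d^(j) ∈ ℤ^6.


Interval decomposition of M: I[1,4], I[3,4], I[3,5], I[3,6].
HN type (ℓ=4): μ^(1)=3; μ^(2)=1; μ^(3)=0; μ^(4)=-1

((0, 0, 0, 0, 0, 1); (1, 1, 1, 1, 0, 0); (0, 0, 0, 1, 0, 0); (0, 0, 3, 2, 2, 0))


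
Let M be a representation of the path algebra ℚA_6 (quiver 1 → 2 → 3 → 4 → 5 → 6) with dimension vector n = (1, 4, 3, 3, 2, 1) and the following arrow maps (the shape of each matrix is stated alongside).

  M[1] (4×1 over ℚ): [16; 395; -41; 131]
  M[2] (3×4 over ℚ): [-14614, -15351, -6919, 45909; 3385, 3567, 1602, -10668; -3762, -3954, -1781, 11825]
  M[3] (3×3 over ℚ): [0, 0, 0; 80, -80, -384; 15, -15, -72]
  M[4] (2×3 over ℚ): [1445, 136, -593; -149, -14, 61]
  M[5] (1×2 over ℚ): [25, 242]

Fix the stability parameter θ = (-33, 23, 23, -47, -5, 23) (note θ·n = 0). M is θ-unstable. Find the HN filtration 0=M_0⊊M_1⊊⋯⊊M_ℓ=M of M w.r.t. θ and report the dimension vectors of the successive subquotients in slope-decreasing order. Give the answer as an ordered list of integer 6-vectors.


Via rank(M_{q-1}∘⋯∘M_p): M ≅ I[1,6], I[2,2], I[2,3]^2, I[4,4], I[4,5].
μ_θ-semistable layers: μ^(1)=23; μ^(2)=-3/2; μ^(3)=-5; μ^(4)=-33; μ^(5)=-47

((0, 3, 2, 0, 0, 1); (0, 1, 1, 1, 1, 0); (0, 0, 0, 0, 1, 0); (1, 0, 0, 0, 0, 0); (0, 0, 0, 2, 0, 0))


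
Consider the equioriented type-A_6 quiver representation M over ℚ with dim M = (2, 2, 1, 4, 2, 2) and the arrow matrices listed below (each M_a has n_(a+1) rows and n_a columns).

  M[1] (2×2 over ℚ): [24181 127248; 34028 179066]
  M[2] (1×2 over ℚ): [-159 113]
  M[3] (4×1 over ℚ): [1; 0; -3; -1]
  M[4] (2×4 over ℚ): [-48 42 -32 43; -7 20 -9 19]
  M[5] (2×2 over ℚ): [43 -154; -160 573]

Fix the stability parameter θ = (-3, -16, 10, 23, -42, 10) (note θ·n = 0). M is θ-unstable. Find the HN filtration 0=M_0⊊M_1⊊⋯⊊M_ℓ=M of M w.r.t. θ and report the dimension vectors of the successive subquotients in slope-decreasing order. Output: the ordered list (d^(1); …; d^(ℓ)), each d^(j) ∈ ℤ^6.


Interval decomposition of M: I[1,2], I[1,6], I[4,4]^2, I[4,6].
HN type (ℓ=4): μ^(1)=23; μ^(2)=10; μ^(3)=-3; μ^(4)=-19/2

((0, 0, 0, 2, 0, 0); (0, 0, 0, 0, 0, 2); (0, 0, 1, 1, 1, 0); (2, 2, 0, 1, 1, 0))


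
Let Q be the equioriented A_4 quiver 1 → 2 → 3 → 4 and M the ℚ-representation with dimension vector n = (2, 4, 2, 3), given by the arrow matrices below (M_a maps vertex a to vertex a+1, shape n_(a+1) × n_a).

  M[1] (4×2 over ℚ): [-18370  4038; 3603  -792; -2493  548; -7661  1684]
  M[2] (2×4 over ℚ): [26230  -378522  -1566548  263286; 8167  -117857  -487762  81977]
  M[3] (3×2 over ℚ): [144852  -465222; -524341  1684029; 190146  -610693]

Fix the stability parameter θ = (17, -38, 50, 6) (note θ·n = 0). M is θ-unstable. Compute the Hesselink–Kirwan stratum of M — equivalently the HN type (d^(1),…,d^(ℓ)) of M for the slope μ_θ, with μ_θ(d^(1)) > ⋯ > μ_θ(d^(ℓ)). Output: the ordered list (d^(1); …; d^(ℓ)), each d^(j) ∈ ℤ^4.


Barcode: M ≅ I[1,4]^2, I[2,2]^2, I[4,4]. HN layers by μ_θ (4 steps, strictly decreasing):
  μ^(1)=28; μ^(2)=6; μ^(3)=-21/2; μ^(4)=-38

((0, 0, 2, 2); (0, 0, 0, 1); (2, 2, 0, 0); (0, 2, 0, 0))


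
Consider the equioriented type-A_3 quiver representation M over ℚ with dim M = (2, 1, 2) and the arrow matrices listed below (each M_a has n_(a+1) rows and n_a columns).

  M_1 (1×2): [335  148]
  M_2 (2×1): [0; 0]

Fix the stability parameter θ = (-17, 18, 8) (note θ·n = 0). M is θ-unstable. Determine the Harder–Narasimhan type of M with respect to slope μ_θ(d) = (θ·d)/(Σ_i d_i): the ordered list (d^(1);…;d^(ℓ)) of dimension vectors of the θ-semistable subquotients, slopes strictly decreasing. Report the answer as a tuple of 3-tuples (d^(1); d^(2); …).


Interval decomposition of M: I[1,1], I[1,2], I[3,3]^2.
HN type (ℓ=3): μ^(1)=18; μ^(2)=8; μ^(3)=-17

((0, 1, 0); (0, 0, 2); (2, 0, 0))


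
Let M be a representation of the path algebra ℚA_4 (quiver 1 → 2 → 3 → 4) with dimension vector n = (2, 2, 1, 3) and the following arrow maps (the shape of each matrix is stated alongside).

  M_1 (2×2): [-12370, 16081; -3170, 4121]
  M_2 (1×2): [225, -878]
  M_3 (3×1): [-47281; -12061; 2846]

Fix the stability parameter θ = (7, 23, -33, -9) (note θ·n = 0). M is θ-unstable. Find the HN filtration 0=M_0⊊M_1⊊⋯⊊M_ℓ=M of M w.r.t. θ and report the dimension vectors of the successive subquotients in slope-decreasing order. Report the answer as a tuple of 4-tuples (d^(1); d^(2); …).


Via rank(M_{q-1}∘⋯∘M_p): M ≅ I[1,1], I[1,4], I[2,2], I[4,4]^2.
μ_θ-semistable layers: μ^(1)=23; μ^(2)=7; μ^(3)=-3; μ^(4)=-9

((0, 1, 0, 0); (1, 0, 0, 0); (1, 1, 1, 1); (0, 0, 0, 2))


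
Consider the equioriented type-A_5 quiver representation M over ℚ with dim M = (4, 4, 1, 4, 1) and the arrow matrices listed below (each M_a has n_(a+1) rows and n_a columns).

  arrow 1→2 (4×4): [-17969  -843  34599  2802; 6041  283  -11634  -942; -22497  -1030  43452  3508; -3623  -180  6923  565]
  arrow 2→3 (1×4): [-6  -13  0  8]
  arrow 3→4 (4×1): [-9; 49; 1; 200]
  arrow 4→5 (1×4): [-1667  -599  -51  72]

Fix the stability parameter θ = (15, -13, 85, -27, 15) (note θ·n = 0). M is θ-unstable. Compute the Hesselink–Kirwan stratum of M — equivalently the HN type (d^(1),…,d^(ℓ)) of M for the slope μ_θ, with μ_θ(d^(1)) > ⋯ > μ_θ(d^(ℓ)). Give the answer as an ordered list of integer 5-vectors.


Barcode: M ≅ I[1,2]^3, I[1,5], I[4,4]^3. HN layers by μ_θ (3 steps, strictly decreasing):
  μ^(1)=73/3; μ^(2)=1; μ^(3)=-27

((0, 0, 1, 1, 1); (4, 4, 0, 0, 0); (0, 0, 0, 3, 0))


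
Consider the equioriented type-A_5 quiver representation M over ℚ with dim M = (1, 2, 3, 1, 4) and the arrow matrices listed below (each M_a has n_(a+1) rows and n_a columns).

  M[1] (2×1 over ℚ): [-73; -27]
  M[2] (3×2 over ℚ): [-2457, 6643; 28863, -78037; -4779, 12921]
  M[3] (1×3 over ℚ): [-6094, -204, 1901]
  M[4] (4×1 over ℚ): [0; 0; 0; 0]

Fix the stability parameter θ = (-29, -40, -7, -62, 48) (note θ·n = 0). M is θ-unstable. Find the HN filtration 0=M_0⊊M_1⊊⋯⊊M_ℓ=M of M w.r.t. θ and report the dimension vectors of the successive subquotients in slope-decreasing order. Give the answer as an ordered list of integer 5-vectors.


Via rank(M_{q-1}∘⋯∘M_p): M ≅ I[1,2], I[2,4], I[3,3]^2, I[5,5]^4.
μ_θ-semistable layers: μ^(1)=48; μ^(2)=-7; μ^(3)=-69/2; μ^(4)=-40

((0, 0, 0, 0, 4); (0, 0, 2, 0, 0); (1, 1, 1, 1, 0); (0, 1, 0, 0, 0))


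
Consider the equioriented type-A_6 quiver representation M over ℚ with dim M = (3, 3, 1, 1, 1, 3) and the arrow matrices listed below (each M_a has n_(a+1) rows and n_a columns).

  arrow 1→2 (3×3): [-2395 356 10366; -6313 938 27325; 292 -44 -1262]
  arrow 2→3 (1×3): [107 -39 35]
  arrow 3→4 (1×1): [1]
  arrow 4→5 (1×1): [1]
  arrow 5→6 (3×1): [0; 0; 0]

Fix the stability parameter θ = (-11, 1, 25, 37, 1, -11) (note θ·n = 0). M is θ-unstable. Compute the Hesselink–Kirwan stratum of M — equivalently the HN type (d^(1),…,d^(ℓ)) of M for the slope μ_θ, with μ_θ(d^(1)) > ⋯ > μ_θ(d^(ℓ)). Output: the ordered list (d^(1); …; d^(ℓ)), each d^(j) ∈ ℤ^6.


Barcode: M ≅ I[1,1], I[1,2], I[1,5], I[2,2], I[6,6]^3. HN layers by μ_θ (3 steps, strictly decreasing):
  μ^(1)=21; μ^(2)=1; μ^(3)=-11

((0, 0, 1, 1, 1, 0); (0, 3, 0, 0, 0, 0); (3, 0, 0, 0, 0, 3))


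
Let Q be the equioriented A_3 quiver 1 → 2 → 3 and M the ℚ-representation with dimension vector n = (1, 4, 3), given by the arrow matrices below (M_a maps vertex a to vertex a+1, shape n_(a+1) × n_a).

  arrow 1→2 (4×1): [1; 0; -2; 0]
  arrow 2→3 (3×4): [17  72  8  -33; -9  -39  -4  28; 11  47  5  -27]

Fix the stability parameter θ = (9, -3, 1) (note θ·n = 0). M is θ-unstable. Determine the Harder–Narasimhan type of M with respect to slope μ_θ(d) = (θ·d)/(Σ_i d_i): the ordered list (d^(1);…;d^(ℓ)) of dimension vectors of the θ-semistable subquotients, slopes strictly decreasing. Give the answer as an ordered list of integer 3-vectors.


Barcode: M ≅ I[1,3], I[2,2], I[2,3]^2. HN layers by μ_θ (3 steps, strictly decreasing):
  μ^(1)=7/3; μ^(2)=1; μ^(3)=-3

((1, 1, 1); (0, 0, 2); (0, 3, 0))


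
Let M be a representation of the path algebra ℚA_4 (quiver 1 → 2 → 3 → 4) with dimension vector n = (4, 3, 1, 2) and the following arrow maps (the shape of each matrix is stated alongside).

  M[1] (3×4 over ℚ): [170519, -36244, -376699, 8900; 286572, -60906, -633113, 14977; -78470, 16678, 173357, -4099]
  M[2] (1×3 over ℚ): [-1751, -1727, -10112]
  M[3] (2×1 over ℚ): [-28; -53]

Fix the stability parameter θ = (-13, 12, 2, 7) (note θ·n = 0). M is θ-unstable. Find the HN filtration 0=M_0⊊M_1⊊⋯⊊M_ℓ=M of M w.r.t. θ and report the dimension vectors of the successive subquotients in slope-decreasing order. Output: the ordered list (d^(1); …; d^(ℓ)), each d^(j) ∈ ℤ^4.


Via rank(M_{q-1}∘⋯∘M_p): M ≅ I[1,1]^2, I[1,2], I[1,4], I[2,2], I[4,4].
μ_θ-semistable layers: μ^(1)=12; μ^(2)=7; μ^(3)=-13

((0, 2, 0, 0); (0, 1, 1, 2); (4, 0, 0, 0))


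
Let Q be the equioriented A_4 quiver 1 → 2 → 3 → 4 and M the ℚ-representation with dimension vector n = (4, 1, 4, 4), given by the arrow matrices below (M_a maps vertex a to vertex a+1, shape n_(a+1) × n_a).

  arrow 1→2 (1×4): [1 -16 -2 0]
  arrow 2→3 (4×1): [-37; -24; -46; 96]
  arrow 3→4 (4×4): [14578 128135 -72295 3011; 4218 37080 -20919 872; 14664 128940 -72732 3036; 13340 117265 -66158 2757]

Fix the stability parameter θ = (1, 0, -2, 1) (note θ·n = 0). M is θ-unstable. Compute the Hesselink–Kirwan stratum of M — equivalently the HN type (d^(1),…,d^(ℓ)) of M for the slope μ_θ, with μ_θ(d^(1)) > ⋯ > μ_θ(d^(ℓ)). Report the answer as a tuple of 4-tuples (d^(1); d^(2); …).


Barcode: M ≅ I[1,1]^3, I[1,3], I[3,3], I[3,4]^2, I[4,4]^2. HN layers by μ_θ (3 steps, strictly decreasing):
  μ^(1)=1; μ^(2)=-1/3; μ^(3)=-2

((3, 0, 0, 4); (1, 1, 1, 0); (0, 0, 3, 0))


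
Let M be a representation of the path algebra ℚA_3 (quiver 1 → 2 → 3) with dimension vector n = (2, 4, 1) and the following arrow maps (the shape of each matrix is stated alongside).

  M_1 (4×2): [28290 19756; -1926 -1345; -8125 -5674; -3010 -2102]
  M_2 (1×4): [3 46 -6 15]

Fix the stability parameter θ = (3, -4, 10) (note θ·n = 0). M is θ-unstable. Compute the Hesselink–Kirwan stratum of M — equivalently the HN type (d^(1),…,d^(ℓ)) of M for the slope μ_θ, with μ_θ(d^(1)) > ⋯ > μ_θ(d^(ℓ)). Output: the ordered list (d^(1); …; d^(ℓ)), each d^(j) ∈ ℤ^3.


Barcode: M ≅ I[1,2], I[1,3], I[2,2]^2. HN layers by μ_θ (3 steps, strictly decreasing):
  μ^(1)=10; μ^(2)=-1/2; μ^(3)=-4

((0, 0, 1); (2, 2, 0); (0, 2, 0))


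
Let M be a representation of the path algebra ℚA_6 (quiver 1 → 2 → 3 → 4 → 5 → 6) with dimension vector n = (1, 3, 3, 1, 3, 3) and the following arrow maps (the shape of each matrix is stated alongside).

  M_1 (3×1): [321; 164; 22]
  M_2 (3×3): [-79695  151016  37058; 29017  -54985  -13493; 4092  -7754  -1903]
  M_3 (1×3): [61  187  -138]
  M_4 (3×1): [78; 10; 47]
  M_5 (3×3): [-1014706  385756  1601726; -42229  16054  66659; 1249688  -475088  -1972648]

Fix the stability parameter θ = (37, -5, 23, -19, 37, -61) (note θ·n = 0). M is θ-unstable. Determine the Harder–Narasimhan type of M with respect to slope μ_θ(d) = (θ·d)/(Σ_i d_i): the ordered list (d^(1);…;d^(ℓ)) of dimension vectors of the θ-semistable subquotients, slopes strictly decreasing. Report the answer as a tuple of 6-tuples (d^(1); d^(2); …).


Barcode: M ≅ I[1,6], I[2,3]^2, I[5,5]^2, I[6,6]^2. HN layers by μ_θ (5 steps, strictly decreasing):
  μ^(1)=37; μ^(2)=23; μ^(3)=2; μ^(4)=-5; μ^(5)=-61

((0, 0, 0, 0, 2, 0); (0, 0, 2, 0, 0, 0); (1, 1, 1, 1, 1, 1); (0, 2, 0, 0, 0, 0); (0, 0, 0, 0, 0, 2))


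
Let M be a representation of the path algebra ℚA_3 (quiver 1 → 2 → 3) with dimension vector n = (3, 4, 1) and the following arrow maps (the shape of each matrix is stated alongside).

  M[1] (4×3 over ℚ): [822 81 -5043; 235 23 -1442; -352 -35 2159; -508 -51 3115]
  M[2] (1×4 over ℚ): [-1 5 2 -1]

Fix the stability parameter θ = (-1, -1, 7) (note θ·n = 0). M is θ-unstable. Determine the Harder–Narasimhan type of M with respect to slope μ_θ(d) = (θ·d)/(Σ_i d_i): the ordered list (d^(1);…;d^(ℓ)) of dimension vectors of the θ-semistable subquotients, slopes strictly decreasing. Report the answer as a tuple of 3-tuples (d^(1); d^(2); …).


Interval decomposition of M: I[1,1], I[1,2], I[1,3], I[2,2]^2.
HN type (ℓ=2): μ^(1)=7; μ^(2)=-1

((0, 0, 1); (3, 4, 0))


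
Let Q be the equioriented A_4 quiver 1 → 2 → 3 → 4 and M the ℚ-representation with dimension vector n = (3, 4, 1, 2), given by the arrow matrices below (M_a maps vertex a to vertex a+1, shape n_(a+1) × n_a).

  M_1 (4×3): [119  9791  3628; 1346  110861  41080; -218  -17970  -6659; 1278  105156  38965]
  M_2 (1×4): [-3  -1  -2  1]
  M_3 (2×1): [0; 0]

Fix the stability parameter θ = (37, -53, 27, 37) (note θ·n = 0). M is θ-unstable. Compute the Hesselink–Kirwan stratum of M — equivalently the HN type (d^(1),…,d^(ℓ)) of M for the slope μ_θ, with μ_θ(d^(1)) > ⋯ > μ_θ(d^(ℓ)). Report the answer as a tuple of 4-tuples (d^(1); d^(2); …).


Barcode: M ≅ I[1,2]^2, I[1,3], I[2,2], I[4,4]^2. HN layers by μ_θ (4 steps, strictly decreasing):
  μ^(1)=37; μ^(2)=27; μ^(3)=-8; μ^(4)=-53

((0, 0, 0, 2); (0, 0, 1, 0); (3, 3, 0, 0); (0, 1, 0, 0))


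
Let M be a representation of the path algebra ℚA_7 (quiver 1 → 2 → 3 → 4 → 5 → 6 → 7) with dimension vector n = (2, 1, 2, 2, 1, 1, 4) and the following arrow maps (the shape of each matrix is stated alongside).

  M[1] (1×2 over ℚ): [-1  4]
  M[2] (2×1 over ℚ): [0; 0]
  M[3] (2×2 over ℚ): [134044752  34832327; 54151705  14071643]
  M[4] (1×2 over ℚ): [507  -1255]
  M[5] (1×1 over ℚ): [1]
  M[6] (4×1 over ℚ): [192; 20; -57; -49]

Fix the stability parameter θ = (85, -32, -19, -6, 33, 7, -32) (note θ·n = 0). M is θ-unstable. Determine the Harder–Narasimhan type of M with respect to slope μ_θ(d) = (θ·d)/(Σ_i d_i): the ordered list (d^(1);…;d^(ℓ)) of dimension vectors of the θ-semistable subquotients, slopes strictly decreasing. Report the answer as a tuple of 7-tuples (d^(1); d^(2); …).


Interval decomposition of M: I[1,1], I[1,2], I[3,4], I[3,7], I[7,7]^3.
HN type (ℓ=6): μ^(1)=85; μ^(2)=53/2; μ^(3)=8/3; μ^(4)=-6; μ^(5)=-19; μ^(6)=-32

((1, 0, 0, 0, 0, 0, 0); (1, 1, 0, 0, 0, 0, 0); (0, 0, 0, 0, 1, 1, 1); (0, 0, 0, 2, 0, 0, 0); (0, 0, 2, 0, 0, 0, 0); (0, 0, 0, 0, 0, 0, 3))


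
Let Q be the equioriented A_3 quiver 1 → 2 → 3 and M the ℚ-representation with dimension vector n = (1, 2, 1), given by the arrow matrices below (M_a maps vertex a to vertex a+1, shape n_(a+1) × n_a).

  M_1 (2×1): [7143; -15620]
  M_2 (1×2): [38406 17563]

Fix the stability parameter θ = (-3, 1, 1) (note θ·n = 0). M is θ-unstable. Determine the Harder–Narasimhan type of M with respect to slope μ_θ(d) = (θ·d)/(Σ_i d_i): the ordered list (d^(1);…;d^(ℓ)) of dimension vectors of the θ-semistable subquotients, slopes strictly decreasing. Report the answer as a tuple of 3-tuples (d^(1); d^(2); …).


Interval decomposition of M: I[1,3], I[2,2].
HN type (ℓ=2): μ^(1)=1; μ^(2)=-3

((0, 2, 1); (1, 0, 0))


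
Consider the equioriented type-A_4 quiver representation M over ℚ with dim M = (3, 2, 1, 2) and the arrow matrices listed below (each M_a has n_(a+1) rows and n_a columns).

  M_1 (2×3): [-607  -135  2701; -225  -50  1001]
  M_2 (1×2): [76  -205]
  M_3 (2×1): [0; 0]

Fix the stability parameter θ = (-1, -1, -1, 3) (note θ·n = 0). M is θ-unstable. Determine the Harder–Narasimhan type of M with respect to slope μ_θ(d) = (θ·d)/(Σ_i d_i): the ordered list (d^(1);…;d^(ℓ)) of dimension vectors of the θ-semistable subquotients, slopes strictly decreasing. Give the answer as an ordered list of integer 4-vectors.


Interval decomposition of M: I[1,1], I[1,2], I[1,3], I[4,4]^2.
HN type (ℓ=2): μ^(1)=3; μ^(2)=-1

((0, 0, 0, 2); (3, 2, 1, 0))


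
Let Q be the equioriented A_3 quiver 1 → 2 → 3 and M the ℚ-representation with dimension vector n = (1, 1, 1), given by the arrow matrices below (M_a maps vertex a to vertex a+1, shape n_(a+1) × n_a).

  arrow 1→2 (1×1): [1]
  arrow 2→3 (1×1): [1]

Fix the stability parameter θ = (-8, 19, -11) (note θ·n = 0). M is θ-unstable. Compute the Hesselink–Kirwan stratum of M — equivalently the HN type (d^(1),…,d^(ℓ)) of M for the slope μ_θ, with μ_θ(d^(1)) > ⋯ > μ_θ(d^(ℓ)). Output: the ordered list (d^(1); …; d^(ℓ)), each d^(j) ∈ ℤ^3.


Barcode: M ≅ I[1,3]. HN layers by μ_θ (2 steps, strictly decreasing):
  μ^(1)=4; μ^(2)=-8

((0, 1, 1); (1, 0, 0))


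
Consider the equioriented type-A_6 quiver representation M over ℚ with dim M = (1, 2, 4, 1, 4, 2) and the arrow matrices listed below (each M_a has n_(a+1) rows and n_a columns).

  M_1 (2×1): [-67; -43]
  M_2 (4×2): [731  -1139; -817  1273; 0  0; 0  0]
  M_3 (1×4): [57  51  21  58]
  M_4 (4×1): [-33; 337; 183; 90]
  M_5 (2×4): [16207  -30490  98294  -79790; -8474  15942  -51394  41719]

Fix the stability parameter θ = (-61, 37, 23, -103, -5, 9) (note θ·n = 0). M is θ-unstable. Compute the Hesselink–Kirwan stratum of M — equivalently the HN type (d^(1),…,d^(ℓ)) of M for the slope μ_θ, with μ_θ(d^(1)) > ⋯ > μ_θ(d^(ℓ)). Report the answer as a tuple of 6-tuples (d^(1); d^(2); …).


Barcode: M ≅ I[1,2], I[2,3], I[3,3]^2, I[3,6], I[5,5]^2, I[5,6]. HN layers by μ_θ (7 steps, strictly decreasing):
  μ^(1)=37; μ^(2)=30; μ^(3)=23; μ^(4)=9; μ^(5)=-5; μ^(6)=-40; μ^(7)=-61

((0, 1, 0, 0, 0, 0); (0, 1, 1, 0, 0, 0); (0, 0, 2, 0, 0, 0); (0, 0, 0, 0, 0, 2); (0, 0, 0, 0, 4, 0); (0, 0, 1, 1, 0, 0); (1, 0, 0, 0, 0, 0))


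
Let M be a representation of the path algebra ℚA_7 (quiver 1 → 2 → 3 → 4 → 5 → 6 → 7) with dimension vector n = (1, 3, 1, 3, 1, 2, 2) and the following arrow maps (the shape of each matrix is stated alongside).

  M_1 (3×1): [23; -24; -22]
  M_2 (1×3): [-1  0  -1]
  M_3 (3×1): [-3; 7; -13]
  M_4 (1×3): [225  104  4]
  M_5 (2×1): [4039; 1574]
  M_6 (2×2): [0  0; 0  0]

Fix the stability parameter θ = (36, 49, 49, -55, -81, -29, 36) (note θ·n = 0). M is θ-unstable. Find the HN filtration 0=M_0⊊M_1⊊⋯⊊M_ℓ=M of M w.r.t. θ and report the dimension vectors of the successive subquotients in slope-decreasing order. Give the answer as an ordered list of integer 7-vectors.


Via rank(M_{q-1}∘⋯∘M_p): M ≅ I[1,6], I[2,2]^2, I[4,4]^2, I[6,6], I[7,7]^2.
μ_θ-semistable layers: μ^(1)=49; μ^(2)=36; μ^(3)=-31/6; μ^(4)=-29; μ^(5)=-55

((0, 2, 0, 0, 0, 0, 0); (0, 0, 0, 0, 0, 0, 2); (1, 1, 1, 1, 1, 1, 0); (0, 0, 0, 0, 0, 1, 0); (0, 0, 0, 2, 0, 0, 0))


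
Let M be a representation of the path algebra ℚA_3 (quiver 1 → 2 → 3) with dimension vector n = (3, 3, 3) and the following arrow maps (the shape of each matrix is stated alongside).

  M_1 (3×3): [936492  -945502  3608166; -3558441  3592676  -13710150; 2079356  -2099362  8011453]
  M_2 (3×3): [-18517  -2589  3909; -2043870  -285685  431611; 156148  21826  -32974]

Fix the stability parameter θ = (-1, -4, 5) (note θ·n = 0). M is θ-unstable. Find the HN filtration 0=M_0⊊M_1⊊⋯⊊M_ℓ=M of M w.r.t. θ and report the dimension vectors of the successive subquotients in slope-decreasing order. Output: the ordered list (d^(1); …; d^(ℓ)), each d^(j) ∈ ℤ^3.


Barcode: M ≅ I[1,2], I[1,3]^2, I[3,3]. HN layers by μ_θ (2 steps, strictly decreasing):
  μ^(1)=5; μ^(2)=-5/2

((0, 0, 3); (3, 3, 0))


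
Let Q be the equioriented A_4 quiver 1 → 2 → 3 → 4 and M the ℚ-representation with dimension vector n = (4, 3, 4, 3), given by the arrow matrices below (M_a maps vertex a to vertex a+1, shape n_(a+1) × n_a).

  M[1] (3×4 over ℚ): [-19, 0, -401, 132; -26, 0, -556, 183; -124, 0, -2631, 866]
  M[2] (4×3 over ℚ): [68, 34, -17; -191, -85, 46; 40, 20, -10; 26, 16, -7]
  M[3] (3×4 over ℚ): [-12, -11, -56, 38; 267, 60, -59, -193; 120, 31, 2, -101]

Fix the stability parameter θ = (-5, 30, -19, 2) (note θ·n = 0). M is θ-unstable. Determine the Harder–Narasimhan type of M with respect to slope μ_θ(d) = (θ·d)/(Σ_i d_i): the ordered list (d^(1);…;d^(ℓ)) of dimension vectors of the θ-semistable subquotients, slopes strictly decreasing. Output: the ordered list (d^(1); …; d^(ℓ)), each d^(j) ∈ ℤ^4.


Via rank(M_{q-1}∘⋯∘M_p): M ≅ I[1,1], I[1,2], I[1,4]^2, I[3,3], I[3,4].
μ_θ-semistable layers: μ^(1)=30; μ^(2)=13/3; μ^(3)=2; μ^(4)=-5; μ^(5)=-19

((0, 1, 0, 0); (0, 2, 2, 2); (0, 0, 0, 1); (4, 0, 0, 0); (0, 0, 2, 0))


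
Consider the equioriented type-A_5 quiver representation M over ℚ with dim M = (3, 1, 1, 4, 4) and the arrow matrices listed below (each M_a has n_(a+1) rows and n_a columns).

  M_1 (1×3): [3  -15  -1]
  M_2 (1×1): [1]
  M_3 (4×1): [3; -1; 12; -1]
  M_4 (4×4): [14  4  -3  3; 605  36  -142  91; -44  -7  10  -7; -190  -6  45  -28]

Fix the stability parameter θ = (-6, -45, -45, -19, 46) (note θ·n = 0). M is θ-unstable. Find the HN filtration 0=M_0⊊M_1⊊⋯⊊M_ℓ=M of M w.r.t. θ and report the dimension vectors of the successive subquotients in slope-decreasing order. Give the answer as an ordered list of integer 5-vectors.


Interval decomposition of M: I[1,1]^2, I[1,5], I[4,5]^3.
HN type (ℓ=4): μ^(1)=46; μ^(2)=-6; μ^(3)=-19; μ^(4)=-32

((0, 0, 0, 0, 4); (2, 0, 0, 0, 0); (0, 0, 0, 4, 0); (1, 1, 1, 0, 0))


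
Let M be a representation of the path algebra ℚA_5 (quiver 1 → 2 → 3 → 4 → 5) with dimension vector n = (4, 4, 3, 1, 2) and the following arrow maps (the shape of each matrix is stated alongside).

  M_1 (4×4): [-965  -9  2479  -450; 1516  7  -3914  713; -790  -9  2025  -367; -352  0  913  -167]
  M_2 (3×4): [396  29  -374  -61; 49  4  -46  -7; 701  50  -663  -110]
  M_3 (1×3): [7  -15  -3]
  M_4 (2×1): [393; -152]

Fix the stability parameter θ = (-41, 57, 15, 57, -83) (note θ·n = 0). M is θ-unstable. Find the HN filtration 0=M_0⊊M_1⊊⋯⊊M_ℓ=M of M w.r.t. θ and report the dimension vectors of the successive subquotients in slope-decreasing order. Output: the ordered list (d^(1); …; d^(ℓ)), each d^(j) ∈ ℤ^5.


Interval decomposition of M: I[1,2], I[1,3]^2, I[1,5], I[5,5].
HN type (ℓ=5): μ^(1)=57; μ^(2)=36; μ^(3)=23/2; μ^(4)=-41; μ^(5)=-83

((0, 1, 0, 0, 0); (0, 2, 2, 0, 0); (0, 1, 1, 1, 1); (4, 0, 0, 0, 0); (0, 0, 0, 0, 1))


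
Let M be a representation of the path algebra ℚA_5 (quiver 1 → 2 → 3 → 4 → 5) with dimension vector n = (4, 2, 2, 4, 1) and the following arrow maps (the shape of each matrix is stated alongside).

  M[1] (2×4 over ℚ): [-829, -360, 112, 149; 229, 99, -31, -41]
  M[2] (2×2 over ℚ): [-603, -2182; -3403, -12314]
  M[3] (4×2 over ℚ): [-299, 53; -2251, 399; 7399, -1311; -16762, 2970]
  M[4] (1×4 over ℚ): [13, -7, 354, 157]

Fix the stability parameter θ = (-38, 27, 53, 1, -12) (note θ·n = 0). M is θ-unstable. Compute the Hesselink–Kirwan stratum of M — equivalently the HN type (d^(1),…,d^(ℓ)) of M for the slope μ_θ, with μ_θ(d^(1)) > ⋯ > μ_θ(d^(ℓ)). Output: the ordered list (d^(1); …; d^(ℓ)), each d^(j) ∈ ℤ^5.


Barcode: M ≅ I[1,1]^2, I[1,4], I[1,5], I[4,4]^2. HN layers by μ_θ (4 steps, strictly decreasing):
  μ^(1)=27; μ^(2)=69/4; μ^(3)=1; μ^(4)=-38

((0, 1, 1, 1, 0); (0, 1, 1, 1, 1); (0, 0, 0, 2, 0); (4, 0, 0, 0, 0))


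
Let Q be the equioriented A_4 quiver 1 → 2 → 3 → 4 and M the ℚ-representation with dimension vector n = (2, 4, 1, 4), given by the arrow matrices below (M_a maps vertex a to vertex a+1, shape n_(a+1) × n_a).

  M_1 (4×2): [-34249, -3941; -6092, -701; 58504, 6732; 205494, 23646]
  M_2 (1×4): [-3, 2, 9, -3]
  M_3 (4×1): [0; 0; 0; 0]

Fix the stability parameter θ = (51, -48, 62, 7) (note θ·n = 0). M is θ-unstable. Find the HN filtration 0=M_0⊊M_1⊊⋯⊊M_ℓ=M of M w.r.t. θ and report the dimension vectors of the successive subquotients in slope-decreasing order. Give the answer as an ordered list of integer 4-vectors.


Barcode: M ≅ I[1,2], I[1,3], I[2,2]^2, I[4,4]^4. HN layers by μ_θ (4 steps, strictly decreasing):
  μ^(1)=62; μ^(2)=7; μ^(3)=3/2; μ^(4)=-48

((0, 0, 1, 0); (0, 0, 0, 4); (2, 2, 0, 0); (0, 2, 0, 0))


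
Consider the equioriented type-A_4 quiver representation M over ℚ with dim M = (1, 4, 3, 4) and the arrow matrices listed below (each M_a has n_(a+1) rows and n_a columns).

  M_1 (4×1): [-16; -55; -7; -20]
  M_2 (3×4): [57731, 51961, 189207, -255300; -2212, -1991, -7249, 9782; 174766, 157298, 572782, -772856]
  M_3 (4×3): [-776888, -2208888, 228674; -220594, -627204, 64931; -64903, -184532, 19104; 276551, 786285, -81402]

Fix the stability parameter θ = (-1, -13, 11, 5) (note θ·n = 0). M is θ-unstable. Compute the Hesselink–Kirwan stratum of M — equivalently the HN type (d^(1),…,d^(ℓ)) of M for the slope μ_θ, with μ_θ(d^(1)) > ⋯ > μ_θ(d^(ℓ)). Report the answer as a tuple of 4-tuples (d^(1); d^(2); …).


Barcode: M ≅ I[1,2], I[2,2], I[2,4]^2, I[3,4], I[4,4]. HN layers by μ_θ (4 steps, strictly decreasing):
  μ^(1)=8; μ^(2)=5; μ^(3)=-7; μ^(4)=-13

((0, 0, 3, 3); (0, 0, 0, 1); (1, 1, 0, 0); (0, 3, 0, 0))


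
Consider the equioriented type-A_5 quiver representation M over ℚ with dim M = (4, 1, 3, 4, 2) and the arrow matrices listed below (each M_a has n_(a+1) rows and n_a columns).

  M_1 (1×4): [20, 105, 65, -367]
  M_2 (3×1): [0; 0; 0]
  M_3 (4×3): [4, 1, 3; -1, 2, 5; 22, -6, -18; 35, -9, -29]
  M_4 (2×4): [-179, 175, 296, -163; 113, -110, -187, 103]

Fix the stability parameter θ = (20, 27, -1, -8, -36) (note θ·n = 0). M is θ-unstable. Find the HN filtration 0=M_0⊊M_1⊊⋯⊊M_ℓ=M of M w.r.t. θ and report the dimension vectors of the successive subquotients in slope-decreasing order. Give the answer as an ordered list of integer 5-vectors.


Via rank(M_{q-1}∘⋯∘M_p): M ≅ I[1,1]^3, I[1,2], I[3,4], I[3,5]^2, I[4,4].
μ_θ-semistable layers: μ^(1)=27; μ^(2)=20; μ^(3)=-9/2; μ^(4)=-8; μ^(5)=-15

((0, 1, 0, 0, 0); (4, 0, 0, 0, 0); (0, 0, 1, 1, 0); (0, 0, 0, 1, 0); (0, 0, 2, 2, 2))


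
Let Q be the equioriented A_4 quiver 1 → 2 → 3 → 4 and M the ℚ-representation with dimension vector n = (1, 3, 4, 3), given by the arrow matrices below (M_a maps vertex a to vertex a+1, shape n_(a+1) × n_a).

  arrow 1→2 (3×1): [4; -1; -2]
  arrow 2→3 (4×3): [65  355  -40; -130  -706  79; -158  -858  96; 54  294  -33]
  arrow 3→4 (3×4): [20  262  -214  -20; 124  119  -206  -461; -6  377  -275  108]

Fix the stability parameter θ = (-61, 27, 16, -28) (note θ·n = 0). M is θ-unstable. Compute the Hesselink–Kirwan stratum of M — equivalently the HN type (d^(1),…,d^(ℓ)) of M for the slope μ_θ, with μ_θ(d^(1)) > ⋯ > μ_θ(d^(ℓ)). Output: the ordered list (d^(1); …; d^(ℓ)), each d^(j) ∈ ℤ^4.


Via rank(M_{q-1}∘⋯∘M_p): M ≅ I[1,3], I[2,2], I[2,4], I[3,4]^2.
μ_θ-semistable layers: μ^(1)=27; μ^(2)=43/2; μ^(3)=5; μ^(4)=-6; μ^(5)=-61

((0, 1, 0, 0); (0, 1, 1, 0); (0, 1, 1, 1); (0, 0, 2, 2); (1, 0, 0, 0))


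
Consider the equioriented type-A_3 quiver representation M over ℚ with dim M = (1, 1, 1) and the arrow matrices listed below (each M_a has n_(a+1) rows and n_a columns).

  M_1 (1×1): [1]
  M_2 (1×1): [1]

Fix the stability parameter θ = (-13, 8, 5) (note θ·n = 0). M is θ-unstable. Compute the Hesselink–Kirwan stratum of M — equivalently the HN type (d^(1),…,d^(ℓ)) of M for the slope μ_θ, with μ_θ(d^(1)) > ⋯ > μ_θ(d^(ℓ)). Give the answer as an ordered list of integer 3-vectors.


Interval decomposition of M: I[1,3].
HN type (ℓ=2): μ^(1)=13/2; μ^(2)=-13

((0, 1, 1); (1, 0, 0))


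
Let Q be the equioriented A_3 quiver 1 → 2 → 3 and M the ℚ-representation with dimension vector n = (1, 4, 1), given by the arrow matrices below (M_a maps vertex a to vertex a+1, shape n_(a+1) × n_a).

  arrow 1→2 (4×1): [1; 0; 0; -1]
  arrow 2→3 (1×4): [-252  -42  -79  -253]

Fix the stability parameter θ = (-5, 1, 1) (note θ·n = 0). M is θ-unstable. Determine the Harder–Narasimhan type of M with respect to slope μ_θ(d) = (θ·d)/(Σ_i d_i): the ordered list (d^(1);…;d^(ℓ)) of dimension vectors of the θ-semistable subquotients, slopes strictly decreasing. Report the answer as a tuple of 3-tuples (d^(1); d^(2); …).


Via rank(M_{q-1}∘⋯∘M_p): M ≅ I[1,3], I[2,2]^3.
μ_θ-semistable layers: μ^(1)=1; μ^(2)=-5

((0, 4, 1); (1, 0, 0))


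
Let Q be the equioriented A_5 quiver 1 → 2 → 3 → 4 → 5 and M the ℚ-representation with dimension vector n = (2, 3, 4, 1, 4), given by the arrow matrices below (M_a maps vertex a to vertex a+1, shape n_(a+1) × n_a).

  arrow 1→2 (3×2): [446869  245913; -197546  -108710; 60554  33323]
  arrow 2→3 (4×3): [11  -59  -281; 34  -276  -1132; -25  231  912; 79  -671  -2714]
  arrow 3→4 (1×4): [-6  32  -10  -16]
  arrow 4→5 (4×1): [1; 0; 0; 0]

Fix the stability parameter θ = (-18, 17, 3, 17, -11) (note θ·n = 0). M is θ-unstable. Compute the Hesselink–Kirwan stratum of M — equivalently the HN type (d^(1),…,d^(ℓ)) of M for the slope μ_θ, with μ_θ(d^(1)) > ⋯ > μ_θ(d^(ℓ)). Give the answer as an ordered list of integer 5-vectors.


Interval decomposition of M: I[1,3], I[1,5], I[2,3], I[3,3], I[5,5]^3.
HN type (ℓ=5): μ^(1)=10; μ^(2)=13/2; μ^(3)=3; μ^(4)=-11; μ^(5)=-18

((0, 2, 2, 0, 0); (0, 1, 1, 1, 1); (0, 0, 1, 0, 0); (0, 0, 0, 0, 3); (2, 0, 0, 0, 0))


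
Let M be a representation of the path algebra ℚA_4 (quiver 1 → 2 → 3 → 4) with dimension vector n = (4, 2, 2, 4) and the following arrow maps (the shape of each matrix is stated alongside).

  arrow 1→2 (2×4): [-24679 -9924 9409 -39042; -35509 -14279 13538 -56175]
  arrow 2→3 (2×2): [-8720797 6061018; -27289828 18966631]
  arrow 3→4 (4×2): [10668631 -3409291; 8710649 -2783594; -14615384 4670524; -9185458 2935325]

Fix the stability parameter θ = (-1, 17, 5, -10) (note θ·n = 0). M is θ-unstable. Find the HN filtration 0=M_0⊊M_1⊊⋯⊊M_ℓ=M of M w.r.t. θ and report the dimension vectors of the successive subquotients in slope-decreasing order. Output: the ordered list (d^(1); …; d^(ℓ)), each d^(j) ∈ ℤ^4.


Via rank(M_{q-1}∘⋯∘M_p): M ≅ I[1,1]^2, I[1,4]^2, I[4,4]^2.
μ_θ-semistable layers: μ^(1)=4; μ^(2)=-1; μ^(3)=-10

((0, 2, 2, 2); (4, 0, 0, 0); (0, 0, 0, 2))


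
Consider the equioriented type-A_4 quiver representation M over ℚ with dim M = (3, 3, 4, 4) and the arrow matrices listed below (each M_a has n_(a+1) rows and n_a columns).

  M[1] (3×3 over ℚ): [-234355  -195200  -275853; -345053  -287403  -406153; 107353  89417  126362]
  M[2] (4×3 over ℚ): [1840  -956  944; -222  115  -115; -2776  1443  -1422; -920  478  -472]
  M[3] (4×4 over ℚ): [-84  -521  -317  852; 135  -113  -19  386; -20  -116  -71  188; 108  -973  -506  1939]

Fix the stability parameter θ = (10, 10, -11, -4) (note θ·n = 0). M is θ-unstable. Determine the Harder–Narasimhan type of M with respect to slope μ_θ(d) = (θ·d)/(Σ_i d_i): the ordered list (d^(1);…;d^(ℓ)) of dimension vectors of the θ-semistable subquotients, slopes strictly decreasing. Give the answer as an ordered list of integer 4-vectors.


Via rank(M_{q-1}∘⋯∘M_p): M ≅ I[1,2], I[1,4]^2, I[3,4]^2.
μ_θ-semistable layers: μ^(1)=10; μ^(2)=5/4; μ^(3)=-4; μ^(4)=-11

((1, 1, 0, 0); (2, 2, 2, 2); (0, 0, 0, 2); (0, 0, 2, 0))


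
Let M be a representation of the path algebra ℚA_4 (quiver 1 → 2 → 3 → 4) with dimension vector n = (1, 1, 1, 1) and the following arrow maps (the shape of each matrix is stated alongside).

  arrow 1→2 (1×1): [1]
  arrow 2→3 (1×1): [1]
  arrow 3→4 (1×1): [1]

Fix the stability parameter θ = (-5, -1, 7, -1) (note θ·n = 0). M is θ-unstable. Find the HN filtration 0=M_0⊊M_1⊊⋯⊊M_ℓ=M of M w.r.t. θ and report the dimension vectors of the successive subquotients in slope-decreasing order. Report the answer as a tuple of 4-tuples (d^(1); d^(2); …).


Interval decomposition of M: I[1,4].
HN type (ℓ=3): μ^(1)=3; μ^(2)=-1; μ^(3)=-5

((0, 0, 1, 1); (0, 1, 0, 0); (1, 0, 0, 0))


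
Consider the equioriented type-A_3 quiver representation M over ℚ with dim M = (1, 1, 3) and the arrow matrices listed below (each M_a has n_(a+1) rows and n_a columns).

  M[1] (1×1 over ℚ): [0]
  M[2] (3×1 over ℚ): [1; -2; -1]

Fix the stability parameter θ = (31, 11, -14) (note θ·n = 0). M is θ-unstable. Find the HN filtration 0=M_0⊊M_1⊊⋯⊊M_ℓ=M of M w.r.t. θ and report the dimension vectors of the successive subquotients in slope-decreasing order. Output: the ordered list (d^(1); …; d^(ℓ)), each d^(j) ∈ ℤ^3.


Barcode: M ≅ I[1,1], I[2,3], I[3,3]^2. HN layers by μ_θ (3 steps, strictly decreasing):
  μ^(1)=31; μ^(2)=-3/2; μ^(3)=-14

((1, 0, 0); (0, 1, 1); (0, 0, 2))


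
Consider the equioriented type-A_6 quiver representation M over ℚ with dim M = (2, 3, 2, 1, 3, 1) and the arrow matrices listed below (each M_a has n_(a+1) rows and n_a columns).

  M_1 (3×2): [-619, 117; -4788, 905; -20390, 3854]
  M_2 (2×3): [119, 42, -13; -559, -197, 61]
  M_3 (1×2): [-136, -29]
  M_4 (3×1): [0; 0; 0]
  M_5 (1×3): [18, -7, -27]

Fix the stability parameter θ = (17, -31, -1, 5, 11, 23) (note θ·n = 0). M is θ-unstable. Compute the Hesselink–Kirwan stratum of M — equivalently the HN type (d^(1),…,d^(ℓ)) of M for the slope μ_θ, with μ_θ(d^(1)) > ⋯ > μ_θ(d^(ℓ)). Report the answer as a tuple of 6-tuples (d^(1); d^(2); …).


Interval decomposition of M: I[1,3], I[1,4], I[2,2], I[5,5]^2, I[5,6].
HN type (ℓ=6): μ^(1)=23; μ^(2)=11; μ^(3)=5; μ^(4)=-1; μ^(5)=-7; μ^(6)=-31

((0, 0, 0, 0, 0, 1); (0, 0, 0, 0, 3, 0); (0, 0, 0, 1, 0, 0); (0, 0, 2, 0, 0, 0); (2, 2, 0, 0, 0, 0); (0, 1, 0, 0, 0, 0))


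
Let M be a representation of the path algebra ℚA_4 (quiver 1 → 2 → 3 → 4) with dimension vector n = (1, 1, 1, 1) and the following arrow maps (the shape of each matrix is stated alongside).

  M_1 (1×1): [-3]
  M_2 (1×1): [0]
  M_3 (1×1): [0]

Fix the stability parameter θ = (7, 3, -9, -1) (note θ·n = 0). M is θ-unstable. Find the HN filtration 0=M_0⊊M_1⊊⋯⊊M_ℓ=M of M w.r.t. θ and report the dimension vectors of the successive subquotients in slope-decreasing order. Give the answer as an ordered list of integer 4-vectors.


Interval decomposition of M: I[1,2], I[3,3], I[4,4].
HN type (ℓ=3): μ^(1)=5; μ^(2)=-1; μ^(3)=-9

((1, 1, 0, 0); (0, 0, 0, 1); (0, 0, 1, 0))


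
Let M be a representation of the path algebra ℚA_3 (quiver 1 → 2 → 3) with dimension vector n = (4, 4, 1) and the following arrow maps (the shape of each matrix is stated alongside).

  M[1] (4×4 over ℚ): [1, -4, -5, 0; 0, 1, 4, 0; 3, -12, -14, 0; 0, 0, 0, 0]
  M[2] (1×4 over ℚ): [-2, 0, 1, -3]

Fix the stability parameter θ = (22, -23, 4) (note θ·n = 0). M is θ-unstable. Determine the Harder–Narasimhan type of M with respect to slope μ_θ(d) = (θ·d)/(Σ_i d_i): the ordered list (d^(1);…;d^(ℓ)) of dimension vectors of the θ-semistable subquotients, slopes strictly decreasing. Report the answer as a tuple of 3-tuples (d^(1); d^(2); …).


Barcode: M ≅ I[1,1], I[1,2]^2, I[1,3], I[2,2]. HN layers by μ_θ (4 steps, strictly decreasing):
  μ^(1)=22; μ^(2)=4; μ^(3)=-1/2; μ^(4)=-23

((1, 0, 0); (0, 0, 1); (3, 3, 0); (0, 1, 0))


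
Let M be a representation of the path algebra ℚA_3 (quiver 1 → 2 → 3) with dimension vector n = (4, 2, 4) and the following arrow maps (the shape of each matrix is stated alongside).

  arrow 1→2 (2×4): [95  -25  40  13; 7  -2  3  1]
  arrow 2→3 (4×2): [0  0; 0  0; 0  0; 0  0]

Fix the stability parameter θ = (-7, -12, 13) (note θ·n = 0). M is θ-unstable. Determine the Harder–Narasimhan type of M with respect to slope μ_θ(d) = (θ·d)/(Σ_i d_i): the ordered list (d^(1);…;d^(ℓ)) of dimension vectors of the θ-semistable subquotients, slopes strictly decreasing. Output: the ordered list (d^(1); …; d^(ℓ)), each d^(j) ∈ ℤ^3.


Barcode: M ≅ I[1,1]^2, I[1,2]^2, I[3,3]^4. HN layers by μ_θ (3 steps, strictly decreasing):
  μ^(1)=13; μ^(2)=-7; μ^(3)=-19/2

((0, 0, 4); (2, 0, 0); (2, 2, 0))


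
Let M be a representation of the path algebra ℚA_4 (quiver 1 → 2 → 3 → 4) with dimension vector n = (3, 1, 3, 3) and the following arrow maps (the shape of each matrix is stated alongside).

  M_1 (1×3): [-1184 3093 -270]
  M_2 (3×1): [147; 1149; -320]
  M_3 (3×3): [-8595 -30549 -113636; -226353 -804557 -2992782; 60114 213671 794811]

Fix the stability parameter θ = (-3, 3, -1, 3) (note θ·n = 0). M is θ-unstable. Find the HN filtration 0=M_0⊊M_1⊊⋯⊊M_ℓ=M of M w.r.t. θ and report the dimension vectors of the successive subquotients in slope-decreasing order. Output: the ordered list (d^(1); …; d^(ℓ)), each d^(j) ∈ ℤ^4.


Via rank(M_{q-1}∘⋯∘M_p): M ≅ I[1,1]^2, I[1,4], I[3,3], I[3,4], I[4,4].
μ_θ-semistable layers: μ^(1)=3; μ^(2)=1; μ^(3)=-1; μ^(4)=-3

((0, 0, 0, 3); (0, 1, 1, 0); (0, 0, 2, 0); (3, 0, 0, 0))


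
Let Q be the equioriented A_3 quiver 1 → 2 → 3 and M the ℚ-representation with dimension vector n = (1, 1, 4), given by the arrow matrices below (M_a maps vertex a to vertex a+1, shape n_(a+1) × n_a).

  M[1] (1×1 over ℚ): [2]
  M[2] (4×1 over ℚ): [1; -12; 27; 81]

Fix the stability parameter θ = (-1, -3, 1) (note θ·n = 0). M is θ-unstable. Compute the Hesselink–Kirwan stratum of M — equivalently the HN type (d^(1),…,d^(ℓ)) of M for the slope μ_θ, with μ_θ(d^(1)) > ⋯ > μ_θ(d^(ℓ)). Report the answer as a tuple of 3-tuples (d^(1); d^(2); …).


Via rank(M_{q-1}∘⋯∘M_p): M ≅ I[1,3], I[3,3]^3.
μ_θ-semistable layers: μ^(1)=1; μ^(2)=-2

((0, 0, 4); (1, 1, 0))
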